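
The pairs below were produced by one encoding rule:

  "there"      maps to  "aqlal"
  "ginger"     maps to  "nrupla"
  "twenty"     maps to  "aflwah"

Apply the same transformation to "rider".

The shifts repeat in a cycle of length 2: positions 0,1,… shift by +7, +9, then the pattern repeats.
Applying it to rider: r+7=y, i+9=r, d+7=k, e+9=n, r+7=y.

yrkny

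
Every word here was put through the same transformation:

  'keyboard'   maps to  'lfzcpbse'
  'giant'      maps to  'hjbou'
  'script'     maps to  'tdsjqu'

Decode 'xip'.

who

Compare letters: k→l is +1, e→f is +1, y→z is +1 — a constant shift. Every letter moves 1 place later in the alphabet, wrapping around z→a.
Undoing it on xip: x−1=w, i−1=h, p−1=o.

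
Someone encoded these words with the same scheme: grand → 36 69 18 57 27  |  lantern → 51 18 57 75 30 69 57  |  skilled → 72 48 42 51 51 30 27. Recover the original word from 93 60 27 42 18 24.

g(#7)→36 and r(#18)→69: differences scale by 3, so n = 3·pos + 15. Each letter becomes 3×(its alphabet position, a=1..z=26) + 15.
Undoing it on 93 60 27 42 18 24: 93→(93−15)÷3=26=z, 60→(60−15)÷3=15=o, 27→(27−15)÷3=4=d, 42→(42−15)÷3=9=i, 18→(18−15)÷3=1=a, 24→(24−15)÷3=3=c.

zodiac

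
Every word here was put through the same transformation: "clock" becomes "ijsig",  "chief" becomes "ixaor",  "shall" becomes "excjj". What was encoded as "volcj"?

pedal

Each letter's alphabet position (a=0..z=25) is mapped through 3·x+2 mod 26 — an affine cipher.
Decoding volcj: v(21)→9·(21−2)≡15=p; o(14)→9·(14−2)≡4=e; l(11)→9·(11−2)≡3=d; c(2)→9·(2−2)≡0=a; j(9)→9·(9−2)≡11=l (all mod 26).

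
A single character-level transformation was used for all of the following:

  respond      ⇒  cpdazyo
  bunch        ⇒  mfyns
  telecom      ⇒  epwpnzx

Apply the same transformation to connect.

Compare letters: r→c is +11, e→p is +11, s→d is +11 — a constant shift. It's a constant shift of +11 (ROT11).
On connect: c+11=n, o+11=z, n+11=y, n+11=y, e+11=p, c+11=n, t+11=e.

nzyypne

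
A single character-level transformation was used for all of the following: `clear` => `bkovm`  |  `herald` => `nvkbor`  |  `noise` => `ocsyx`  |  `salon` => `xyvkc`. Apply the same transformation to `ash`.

rck

The word is reversed, then every letter is shifted forward by 10.
For ash: reverse → hsa; then shift: h+10=r, s+10=c, a+10=k.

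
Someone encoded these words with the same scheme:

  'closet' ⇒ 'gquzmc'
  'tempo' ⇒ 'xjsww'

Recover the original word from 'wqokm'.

slide

The shift increases by 1 at each position, starting from +4: 4, 5, 6, ….
Decoding wqokm: w−4=s, q−5=l, o−6=i, k−7=d, m−8=e.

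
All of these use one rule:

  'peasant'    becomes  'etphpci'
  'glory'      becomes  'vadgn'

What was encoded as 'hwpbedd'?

Compare letters: p→e is +15, e→t is +15, a→p is +15 — a constant shift. Each letter is shifted forward by 15 in the alphabet (a Caesar shift of +15).
Undoing it on hwpbedd: h−15=s, w−15=h, p−15=a, b−15=m, e−15=p, d−15=o, d−15=o.

shampoo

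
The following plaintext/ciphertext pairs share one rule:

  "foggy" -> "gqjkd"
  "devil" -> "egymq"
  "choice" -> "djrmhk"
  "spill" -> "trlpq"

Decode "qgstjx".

pepper

In foggy: f→g is +1, o→q is +2, g→j is +3, g→k is +4 — the shift increases by 1 each position. The shift increases by 1 at each position, starting from +1: 1, 2, 3, ….
Decoding qgstjx: q−1=p, g−2=e, s−3=p, t−4=p, j−5=e, x−6=r.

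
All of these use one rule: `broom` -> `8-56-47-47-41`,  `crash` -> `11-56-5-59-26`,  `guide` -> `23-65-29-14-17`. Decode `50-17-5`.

pea

b(#2)→8 and r(#18)→56: differences scale by 3, so n = 3·pos + 2. The formula is n = 3×(alphabet index, a=1) + 2.
Reversing it on 50-17-5: 50→(50−2)÷3=16=p, 17→(17−2)÷3=5=e, 5→(5−2)÷3=1=a.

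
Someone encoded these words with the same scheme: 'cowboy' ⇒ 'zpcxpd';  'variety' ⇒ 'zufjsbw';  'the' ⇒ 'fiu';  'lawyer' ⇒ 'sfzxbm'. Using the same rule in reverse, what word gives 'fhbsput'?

The output letters match the input read backwards, each shifted +1: cowboy reversed is yobwoc. Read the word backwards and shift each letter +1.
Undoing it on fhbsput: shift back: f−1=e, h−1=g, b−1=a, s−1=r, p−1=o, u−1=t, t−1=s → egarots; then reverse → storage.

storage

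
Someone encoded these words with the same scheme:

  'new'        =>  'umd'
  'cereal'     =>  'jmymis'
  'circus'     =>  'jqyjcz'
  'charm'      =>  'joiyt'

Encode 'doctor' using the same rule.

kwjawy

The shift depends on letter class: consonant n→u is +7, but vowel e→m is +8. Vowels shift forward by 8 and consonants shift forward by 7.
Applying it to doctor: d(cons)+7=k, o(vowel)+8=w, c(cons)+7=j, t(cons)+7=a, o(vowel)+8=w, r(cons)+7=y.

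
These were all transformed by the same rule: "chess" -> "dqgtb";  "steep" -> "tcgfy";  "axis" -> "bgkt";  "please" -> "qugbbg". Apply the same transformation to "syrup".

It's a Vigenère-style cipher with numeric key [1,9,2]: position i shifts by key[i mod 3].
On syrup: s+1=t, y+9=h, r+2=t, u+1=v, p+9=y.

thtvy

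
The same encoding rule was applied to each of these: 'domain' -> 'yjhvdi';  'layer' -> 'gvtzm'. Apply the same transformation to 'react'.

Every letter moves 21 places later in the alphabet, wrapping around z→a.
On react: r+21=m, e+21=z, a+21=v, c+21=x, t+21=o.

mzvxo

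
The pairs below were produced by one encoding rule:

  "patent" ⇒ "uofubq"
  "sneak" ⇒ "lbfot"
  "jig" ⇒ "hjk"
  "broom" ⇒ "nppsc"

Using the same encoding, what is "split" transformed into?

ujmqt

The output letters match the input read backwards, each shifted +1: patent reversed is tnetap. Read the word backwards and shift each letter +1.
For split: reverse → tilps; then shift: t+1=u, i+1=j, l+1=m, p+1=q, s+1=t.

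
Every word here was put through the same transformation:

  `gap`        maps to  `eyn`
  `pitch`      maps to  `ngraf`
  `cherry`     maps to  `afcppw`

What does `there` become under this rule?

rfcpc

Compare letters: g→e is +24, a→y is +24, p→n is +24 — a constant shift. Every letter moves 24 places later in the alphabet, wrapping around z→a.
For there: t+24=r, h+24=f, e+24=c, r+24=p, e+24=c.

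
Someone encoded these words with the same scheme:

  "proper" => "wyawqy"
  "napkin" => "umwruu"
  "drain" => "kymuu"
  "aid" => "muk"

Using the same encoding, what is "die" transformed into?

The shift depends on letter class: consonant p→w is +7, but vowel o→a is +12. Two shifts are in play — +12 for a/e/i/o/u, +7 for every other letter.
On die: d(cons)+7=k, i(vowel)+12=u, e(vowel)+12=q.

kuq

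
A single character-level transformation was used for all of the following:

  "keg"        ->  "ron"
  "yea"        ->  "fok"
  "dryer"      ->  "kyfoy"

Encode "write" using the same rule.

The shift depends on letter class: consonant k→r is +7, but vowel e→o is +10. The rule splits by letter class: vowels +10, consonants +7.
For write: w(cons)+7=d, r(cons)+7=y, i(vowel)+10=s, t(cons)+7=a, e(vowel)+10=o.

dysao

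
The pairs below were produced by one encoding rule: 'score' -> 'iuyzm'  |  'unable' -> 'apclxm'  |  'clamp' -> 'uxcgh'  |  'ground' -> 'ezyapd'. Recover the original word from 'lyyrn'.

booth

s(18)→i(8) and c(2)→u(20) fit y≡9x+2 (mod 26); the inverse of 9 mod 26 is 3. Treating letters as 0–25, the rule is x ↦ 9x + 2 (mod 26).
Undoing it on lyyrn: l(11)→3·(11−2)≡1=b; y(24)→3·(24−2)≡14=o; y(24)→3·(24−2)≡14=o; r(17)→3·(17−2)≡19=t; n(13)→3·(13−2)≡7=h (all mod 26).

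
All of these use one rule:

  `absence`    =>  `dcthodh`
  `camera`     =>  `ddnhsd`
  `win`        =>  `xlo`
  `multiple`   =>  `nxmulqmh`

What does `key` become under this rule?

The shift depends on letter class: consonant b→c is +1, but vowel a→d is +3. Two shifts are in play — +3 for a/e/i/o/u, +1 for every other letter.
Applying it to key: k(cons)+1=l, e(vowel)+3=h, y(cons)+1=z.

lhz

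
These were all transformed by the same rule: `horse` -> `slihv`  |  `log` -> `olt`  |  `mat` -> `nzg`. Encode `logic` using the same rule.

oltrx

This is the alphabet-reversal cipher (Atbash): a becomes z, b becomes y, etc.
On logic: l↔o, o↔l, g↔t, i↔r, c↔x.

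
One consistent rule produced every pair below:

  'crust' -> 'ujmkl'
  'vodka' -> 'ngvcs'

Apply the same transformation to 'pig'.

hay

This is a Caesar cipher with shift 18.
For pig: p+18=h, i+18=a, g+18=y.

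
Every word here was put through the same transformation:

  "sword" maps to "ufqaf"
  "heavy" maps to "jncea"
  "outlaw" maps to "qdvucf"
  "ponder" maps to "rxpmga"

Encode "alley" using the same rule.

Shifts by position in sword: pos 0: s→u (+2), pos 1: w→f (+9), pos 2: o→q (+2), pos 3: r→a (+9) — repeating every 2. It's a Vigenère-style cipher with numeric key [2,9]: position i shifts by key[i mod 2].
On alley: a+2=c, l+9=u, l+2=n, e+9=n, y+2=a.

cunna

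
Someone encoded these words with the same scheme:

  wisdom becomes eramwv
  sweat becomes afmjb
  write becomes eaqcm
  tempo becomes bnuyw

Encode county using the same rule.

Shifts by position in wisdom: pos 0: w→e (+8), pos 1: i→r (+9), pos 2: s→a (+8), pos 3: d→m (+9) — repeating every 2. It's a Vigenère-style cipher with numeric key [8,9]: position i shifts by key[i mod 2].
On county: c+8=k, o+9=x, u+8=c, n+9=w, t+8=b, y+9=h.

kxcwbh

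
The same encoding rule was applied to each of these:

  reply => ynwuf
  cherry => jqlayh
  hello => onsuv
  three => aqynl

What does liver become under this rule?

srcny

A repeating key of period 2 is used — shifts +7, +9 over and over.
For liver: l+7=s, i+9=r, v+7=c, e+9=n, r+7=y.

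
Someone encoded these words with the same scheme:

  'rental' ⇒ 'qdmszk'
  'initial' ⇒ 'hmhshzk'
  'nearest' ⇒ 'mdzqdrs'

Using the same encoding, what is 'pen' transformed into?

Compare letters: r→q is +25, e→d is +25, n→m is +25 — a constant shift. Each letter is shifted forward by 25 in the alphabet (a Caesar shift of +25).
For pen: p+25=o, e+25=d, n+25=m.

odm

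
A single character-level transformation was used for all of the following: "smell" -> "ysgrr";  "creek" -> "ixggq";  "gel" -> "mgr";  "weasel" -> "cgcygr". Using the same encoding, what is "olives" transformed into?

qrkbgy

The shift depends on letter class: consonant s→y is +6, but vowel e→g is +2. Two shifts are in play — +2 for a/e/i/o/u, +6 for every other letter.
For olives: o(vowel)+2=q, l(cons)+6=r, i(vowel)+2=k, v(cons)+6=b, e(vowel)+2=g, s(cons)+6=y.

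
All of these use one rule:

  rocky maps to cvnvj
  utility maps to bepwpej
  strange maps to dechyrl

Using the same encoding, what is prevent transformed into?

The shift depends on letter class: consonant r→c is +11, but vowel o→v is +7. Two shifts are in play — +7 for a/e/i/o/u, +11 for every other letter.
On prevent: p(cons)+11=a, r(cons)+11=c, e(vowel)+7=l, v(cons)+11=g, e(vowel)+7=l, n(cons)+11=y, t(cons)+11=e.

aclglye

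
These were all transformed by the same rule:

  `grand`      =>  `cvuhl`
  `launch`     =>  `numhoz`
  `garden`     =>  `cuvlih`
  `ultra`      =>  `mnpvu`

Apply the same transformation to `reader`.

Each letter's alphabet position (a=0..z=25) is mapped through 23·x+20 mod 26 — an affine cipher.
For reader: r(17)→23·17+20≡21=v; e(4)→23·4+20≡8=i; a(0)→23·0+20≡20=u; d(3)→23·3+20≡11=l; e(4)→23·4+20≡8=i; r(17)→23·17+20≡21=v (all mod 26).

viuliv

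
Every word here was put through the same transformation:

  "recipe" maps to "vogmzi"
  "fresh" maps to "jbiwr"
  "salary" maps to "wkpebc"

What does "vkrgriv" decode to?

rancher

Shifts by position in recipe: pos 0: r→v (+4), pos 1: e→o (+10), pos 2: c→g (+4), pos 3: i→m (+4), pos 4: p→z (+10), pos 5: e→i (+4) — repeating every 3. It's a Vigenère-style cipher with numeric key [4,10,4]: position i shifts by key[i mod 3].
Undoing it on vkrgriv: v−4=r, k−10=a, r−4=n, g−4=c, r−10=h, i−4=e, v−4=r.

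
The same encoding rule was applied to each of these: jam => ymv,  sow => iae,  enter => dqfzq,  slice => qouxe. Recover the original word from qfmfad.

rotate

The word is reversed, then every letter is shifted forward by 12.
Reversing it on qfmfad: shift back: q−12=e, f−12=t, m−12=a, f−12=t, a−12=o, d−12=r → etator; then reverse → rotate.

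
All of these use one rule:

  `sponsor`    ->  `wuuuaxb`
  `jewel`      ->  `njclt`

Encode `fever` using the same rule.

jjblz

In sponsor: s→w is +4, p→u is +5, o→u is +6, n→u is +7 — the shift increases by 1 each position. The shift increases by 1 at each position, starting from +4: 4, 5, 6, ….
Applying it to fever: f+4=j, e+5=j, v+6=b, e+7=l, r+8=z.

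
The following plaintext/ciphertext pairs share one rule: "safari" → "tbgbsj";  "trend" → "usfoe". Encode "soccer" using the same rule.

Compare letters: s→t is +1, a→b is +1, f→g is +1 — a constant shift. It's a constant shift of +1 (ROT1).
For soccer: s+1=t, o+1=p, c+1=d, c+1=d, e+1=f, r+1=s.

tpddfs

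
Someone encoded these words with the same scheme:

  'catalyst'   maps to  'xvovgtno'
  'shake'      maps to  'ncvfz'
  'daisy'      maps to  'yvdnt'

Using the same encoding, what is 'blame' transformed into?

wgvhz

This is a Caesar cipher with shift 21.
Applying it to blame: b+21=w, l+21=g, a+21=v, m+21=h, e+21=z.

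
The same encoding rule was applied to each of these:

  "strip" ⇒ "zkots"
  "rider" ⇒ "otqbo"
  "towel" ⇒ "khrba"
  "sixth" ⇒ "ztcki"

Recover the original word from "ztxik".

sight

s(18)→z(25) and t(19)→k(10) fit y≡11x+9 (mod 26); the inverse of 11 mod 26 is 19. Treating letters as 0–25, the rule is x ↦ 11x + 9 (mod 26).
Undoing it on ztxik: z(25)→19·(25−9)≡18=s; t(19)→19·(19−9)≡8=i; x(23)→19·(23−9)≡6=g; i(8)→19·(8−9)≡7=h; k(10)→19·(10−9)≡19=t (all mod 26).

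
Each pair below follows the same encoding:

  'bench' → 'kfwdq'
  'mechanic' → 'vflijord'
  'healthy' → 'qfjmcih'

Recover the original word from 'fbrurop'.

Shifts by position in bench: pos 0: b→k (+9), pos 1: e→f (+1), pos 2: n→w (+9), pos 3: c→d (+1) — repeating every 2. A repeating key of period 2 is used — shifts +9, +1 over and over.
Undoing it on fbrurop: f−9=w, b−1=a, r−9=i, u−1=t, r−9=i, o−1=n, p−9=g.

waiting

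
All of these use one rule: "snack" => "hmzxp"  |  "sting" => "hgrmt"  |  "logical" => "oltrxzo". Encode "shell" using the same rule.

hsvoo

Each pair mirrors across the alphabet (s↔h, n↔m, a↔z): positions sum to 25. Letters are reflected about the middle of the alphabet (position → 25−position): Atbash.
For shell: s↔h, h↔s, e↔v, l↔o, l↔o.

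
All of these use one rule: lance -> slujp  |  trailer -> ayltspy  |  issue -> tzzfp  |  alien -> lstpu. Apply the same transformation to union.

The shift depends on letter class: consonant l→s is +7, but vowel a→l is +11. The rule splits by letter class: vowels +11, consonants +7.
On union: u(vowel)+11=f, n(cons)+7=u, i(vowel)+11=t, o(vowel)+11=z, n(cons)+7=u.

futzu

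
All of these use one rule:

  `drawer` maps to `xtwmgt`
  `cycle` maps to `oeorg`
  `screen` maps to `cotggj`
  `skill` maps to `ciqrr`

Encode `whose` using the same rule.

mhscg

This is an affine cipher: with a=0,…,z=25, each position x becomes (9x+22) mod 26.
For whose: w(22)→9·22+22≡12=m; h(7)→9·7+22≡7=h; o(14)→9·14+22≡18=s; s(18)→9·18+22≡2=c; e(4)→9·4+22≡6=g (all mod 26).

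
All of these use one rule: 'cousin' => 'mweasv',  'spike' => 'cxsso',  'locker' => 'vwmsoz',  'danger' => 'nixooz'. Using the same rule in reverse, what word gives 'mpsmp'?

chief

A repeating key of period 2 is used — shifts +10, +8 over and over.
Reversing it on mpsmp: m−10=c, p−8=h, s−10=i, m−8=e, p−10=f.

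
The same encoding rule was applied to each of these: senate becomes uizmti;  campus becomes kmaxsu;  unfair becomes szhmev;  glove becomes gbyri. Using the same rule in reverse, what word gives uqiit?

sweet

Each letter's alphabet position (a=0..z=25) is mapped through 25·x+12 mod 26 — an affine cipher.
Undoing it on uqiit: u(20)→25·(20−12)≡18=s; q(16)→25·(16−12)≡22=w; i(8)→25·(8−12)≡4=e; i(8)→25·(8−12)≡4=e; t(19)→25·(19−12)≡19=t (all mod 26).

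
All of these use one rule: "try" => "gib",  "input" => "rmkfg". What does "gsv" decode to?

the

Letters are reflected about the middle of the alphabet (position → 25−position): Atbash.
Reversing it on gsv: g↔t, s↔h, v↔e.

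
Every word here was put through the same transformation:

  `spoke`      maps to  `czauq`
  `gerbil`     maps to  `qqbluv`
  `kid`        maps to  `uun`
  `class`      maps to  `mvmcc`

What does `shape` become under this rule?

crmzq

Vowels shift forward by 12 and consonants shift forward by 10.
On shape: s(cons)+10=c, h(cons)+10=r, a(vowel)+12=m, p(cons)+10=z, e(vowel)+12=q.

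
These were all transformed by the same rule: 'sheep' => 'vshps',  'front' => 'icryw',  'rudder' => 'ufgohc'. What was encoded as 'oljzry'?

Shifts by position in sheep: pos 0: s→v (+3), pos 1: h→s (+11), pos 2: e→h (+3), pos 3: e→p (+11) — repeating every 2. It's a Vigenère-style cipher with numeric key [3,11]: position i shifts by key[i mod 2].
Decoding oljzry: o−3=l, l−11=a, j−3=g, z−11=o, r−3=o, y−11=n.

lagoon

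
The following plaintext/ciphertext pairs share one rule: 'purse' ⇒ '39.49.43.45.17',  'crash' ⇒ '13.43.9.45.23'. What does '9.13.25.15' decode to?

The formula is n = 2×(alphabet index, a=1) + 7.
Decoding 9.13.25.15: 9→(9−7)÷2=1=a, 13→(13−7)÷2=3=c, 25→(25−7)÷2=9=i, 15→(15−7)÷2=4=d.

acid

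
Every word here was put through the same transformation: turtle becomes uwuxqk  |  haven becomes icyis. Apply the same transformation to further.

gwuxmky

Letter i (0-indexed) is shifted by i+1, so successive shifts are 1, 2, 3, ….
On further: f+1=g, u+2=w, r+3=u, t+4=x, h+5=m, e+6=k, r+7=y.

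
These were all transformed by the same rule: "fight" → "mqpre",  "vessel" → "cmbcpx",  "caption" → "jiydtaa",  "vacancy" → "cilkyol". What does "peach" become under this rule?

wmjms

In fight: f→m is +7, i→q is +8, g→p is +9, h→r is +10 — the shift increases by 1 each position. Each letter shifts forward by (position + 7), i.e. 7, 8, 9, … — the shift grows by one for each successive letter.
Applying it to peach: p+7=w, e+8=m, a+9=j, c+10=m, h+11=s.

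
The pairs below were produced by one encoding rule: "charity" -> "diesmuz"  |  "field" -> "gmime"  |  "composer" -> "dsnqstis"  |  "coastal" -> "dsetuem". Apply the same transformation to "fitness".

The shift depends on letter class: consonant c→d is +1, but vowel a→e is +4. The rule splits by letter class: vowels +4, consonants +1.
On fitness: f(cons)+1=g, i(vowel)+4=m, t(cons)+1=u, n(cons)+1=o, e(vowel)+4=i, s(cons)+1=t, s(cons)+1=t.

gmuoitt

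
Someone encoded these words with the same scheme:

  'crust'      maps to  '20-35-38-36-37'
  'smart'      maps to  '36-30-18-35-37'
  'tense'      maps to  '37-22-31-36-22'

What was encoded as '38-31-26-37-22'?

Letters become their 1-based position plus 17 (so a→18, b→19, …).
Undoing it on 38-31-26-37-22: 38→(38−17)÷1=21=u, 31→(31−17)÷1=14=n, 26→(26−17)÷1=9=i, 37→(37−17)÷1=20=t, 22→(22−17)÷1=5=e.

unite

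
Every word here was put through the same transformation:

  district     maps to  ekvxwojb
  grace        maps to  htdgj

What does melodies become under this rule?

In district: d→e is +1, i→k is +2, s→v is +3, t→x is +4 — the shift increases by 1 each position. Letter i (0-indexed) is shifted by i+1, so successive shifts are 1, 2, 3, ….
For melodies: m+1=n, e+2=g, l+3=o, o+4=s, d+5=i, i+6=o, e+7=l, s+8=a.

ngosiola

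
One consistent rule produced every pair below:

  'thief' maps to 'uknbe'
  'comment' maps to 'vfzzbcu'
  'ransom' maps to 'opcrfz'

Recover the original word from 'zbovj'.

mercy

This is an affine cipher: with a=0,…,z=25, each position x becomes (3x+15) mod 26.
Reversing it on zbovj: z(25)→9·(25−15)≡12=m; b(1)→9·(1−15)≡4=e; o(14)→9·(14−15)≡17=r; v(21)→9·(21−15)≡2=c; j(9)→9·(9−15)≡24=y (all mod 26).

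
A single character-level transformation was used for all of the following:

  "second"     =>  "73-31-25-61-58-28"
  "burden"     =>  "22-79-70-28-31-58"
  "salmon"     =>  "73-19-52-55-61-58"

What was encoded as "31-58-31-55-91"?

With a=1..z=26, the number is 3·pos + 16.
Undoing it on 31-58-31-55-91: 31→(31−16)÷3=5=e, 58→(58−16)÷3=14=n, 31→(31−16)÷3=5=e, 55→(55−16)÷3=13=m, 91→(91−16)÷3=25=y.

enemy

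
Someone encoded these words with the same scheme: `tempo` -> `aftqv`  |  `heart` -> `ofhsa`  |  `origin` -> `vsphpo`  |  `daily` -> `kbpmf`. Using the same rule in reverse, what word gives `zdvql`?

Shifts by position in tempo: pos 0: t→a (+7), pos 1: e→f (+1), pos 2: m→t (+7), pos 3: p→q (+1) — repeating every 2. It's a Vigenère-style cipher with numeric key [7,1]: position i shifts by key[i mod 2].
Decoding zdvql: z−7=s, d−1=c, v−7=o, q−1=p, l−7=e.

scope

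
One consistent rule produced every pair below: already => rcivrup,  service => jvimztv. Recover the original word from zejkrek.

Compare letters: a→r is +17, l→c is +17, r→i is +17 — a constant shift. This is a Caesar cipher with shift 17.
Decoding zejkrek: z−17=i, e−17=n, j−17=s, k−17=t, r−17=a, e−17=n, k−17=t.

instant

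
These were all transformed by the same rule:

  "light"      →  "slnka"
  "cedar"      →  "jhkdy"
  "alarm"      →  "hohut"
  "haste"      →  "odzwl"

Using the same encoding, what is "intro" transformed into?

Shifts by position in light: pos 0: l→s (+7), pos 1: i→l (+3), pos 2: g→n (+7), pos 3: h→k (+3) — repeating every 2. A repeating key of period 2 is used — shifts +7, +3 over and over.
On intro: i+7=p, n+3=q, t+7=a, r+3=u, o+7=v.

pqauv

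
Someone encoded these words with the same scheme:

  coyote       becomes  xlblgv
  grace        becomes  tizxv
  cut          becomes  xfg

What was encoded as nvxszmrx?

mechanic

Each letter is replaced by its mirror in the alphabet: a↔z, b↔y, c↔x, and so on (the Atbash cipher).
Undoing it on nvxszmrx: n↔m, v↔e, x↔c, s↔h, z↔a, m↔n, r↔i, x↔c.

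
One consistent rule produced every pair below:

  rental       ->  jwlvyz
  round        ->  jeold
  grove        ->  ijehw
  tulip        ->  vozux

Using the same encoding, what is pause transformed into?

r(17)→j(9) and e(4)→w(22) fit y≡19x+24 (mod 26); the inverse of 19 mod 26 is 11. Each letter's alphabet position (a=0..z=25) is mapped through 19·x+24 mod 26 — an affine cipher.
On pause: p(15)→19·15+24≡23=x; a(0)→19·0+24≡24=y; u(20)→19·20+24≡14=o; s(18)→19·18+24≡2=c; e(4)→19·4+24≡22=w (all mod 26).

xyocw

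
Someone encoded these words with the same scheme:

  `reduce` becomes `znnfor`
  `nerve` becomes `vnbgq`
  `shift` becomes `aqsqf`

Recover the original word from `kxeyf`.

Letter i (0-indexed) is shifted by i+8, so successive shifts are 8, 9, 10, ….
Undoing it on kxeyf: k−8=c, x−9=o, e−10=u, y−11=n, f−12=t.

count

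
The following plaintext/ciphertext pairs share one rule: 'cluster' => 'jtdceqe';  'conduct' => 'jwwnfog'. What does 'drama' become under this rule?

kzjwl

In cluster: c→j is +7, l→t is +8, u→d is +9, s→c is +10 — the shift increases by 1 each position. The shift increases by 1 at each position, starting from +7: 7, 8, 9, ….
On drama: d+7=k, r+8=z, a+9=j, m+10=w, a+11=l.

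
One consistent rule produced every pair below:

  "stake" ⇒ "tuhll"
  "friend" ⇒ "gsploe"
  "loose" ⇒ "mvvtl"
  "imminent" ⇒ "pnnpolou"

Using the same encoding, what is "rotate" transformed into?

The shift depends on letter class: consonant s→t is +1, but vowel a→h is +7. The rule splits by letter class: vowels +7, consonants +1.
Applying it to rotate: r(cons)+1=s, o(vowel)+7=v, t(cons)+1=u, a(vowel)+7=h, t(cons)+1=u, e(vowel)+7=l.

svuhul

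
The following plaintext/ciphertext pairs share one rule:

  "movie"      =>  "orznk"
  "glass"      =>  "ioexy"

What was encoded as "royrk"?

The shift increases by 1 at each position, starting from +2: 2, 3, 4, ….
Undoing it on royrk: r−2=p, o−3=l, y−4=u, r−5=m, k−6=e.

plume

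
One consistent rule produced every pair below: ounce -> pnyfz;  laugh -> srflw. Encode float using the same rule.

The output letters match the input read backwards, each shifted +11: ounce reversed is ecnuo. Read the word backwards and shift each letter +11.
On float: reverse → taolf; then shift: t+11=e, a+11=l, o+11=z, l+11=w, f+11=q.

elzwq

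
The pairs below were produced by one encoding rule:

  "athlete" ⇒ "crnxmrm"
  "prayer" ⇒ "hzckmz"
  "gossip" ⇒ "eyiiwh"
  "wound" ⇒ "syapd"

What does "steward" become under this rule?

irmsczd

a(0)→c(2) and t(19)→r(17) fit y≡9x+2 (mod 26); the inverse of 9 mod 26 is 3. Each letter's alphabet position (a=0..z=25) is mapped through 9·x+2 mod 26 — an affine cipher.
For steward: s(18)→9·18+2≡8=i; t(19)→9·19+2≡17=r; e(4)→9·4+2≡12=m; w(22)→9·22+2≡18=s; a(0)→9·0+2≡2=c; r(17)→9·17+2≡25=z; d(3)→9·3+2≡3=d (all mod 26).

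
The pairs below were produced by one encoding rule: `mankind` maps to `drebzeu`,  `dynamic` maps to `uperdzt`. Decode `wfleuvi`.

founder

Compare letters: m→d is +17, a→r is +17, n→e is +17 — a constant shift. Each letter is shifted forward by 17 in the alphabet (a Caesar shift of +17).
Undoing it on wfleuvi: w−17=f, f−17=o, l−17=u, e−17=n, u−17=d, v−17=e, i−17=r.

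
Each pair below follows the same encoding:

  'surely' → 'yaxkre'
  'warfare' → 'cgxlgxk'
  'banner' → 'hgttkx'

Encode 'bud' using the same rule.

This is a Caesar cipher with shift 6.
Applying it to bud: b+6=h, u+6=a, d+6=j.

haj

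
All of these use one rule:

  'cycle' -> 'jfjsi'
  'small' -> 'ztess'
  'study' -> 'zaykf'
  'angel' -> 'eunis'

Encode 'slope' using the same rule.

The shift depends on letter class: consonant c→j is +7, but vowel e→i is +4. Two shifts are in play — +4 for a/e/i/o/u, +7 for every other letter.
For slope: s(cons)+7=z, l(cons)+7=s, o(vowel)+4=s, p(cons)+7=w, e(vowel)+4=i.

zsswi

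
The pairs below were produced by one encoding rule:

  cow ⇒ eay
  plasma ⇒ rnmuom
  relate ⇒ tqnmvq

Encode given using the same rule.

The shift depends on letter class: consonant c→e is +2, but vowel o→a is +12. The rule splits by letter class: vowels +12, consonants +2.
On given: g(cons)+2=i, i(vowel)+12=u, v(cons)+2=x, e(vowel)+12=q, n(cons)+2=p.

iuxqp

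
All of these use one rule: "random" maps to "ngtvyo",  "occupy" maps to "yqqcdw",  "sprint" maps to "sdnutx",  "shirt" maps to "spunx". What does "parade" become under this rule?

r(17)→n(13) and a(0)→g(6) fit y≡5x+6 (mod 26); the inverse of 5 mod 26 is 21. Each letter's alphabet position (a=0..z=25) is mapped through 5·x+6 mod 26 — an affine cipher.
Applying it to parade: p(15)→5·15+6≡3=d; a(0)→5·0+6≡6=g; r(17)→5·17+6≡13=n; a(0)→5·0+6≡6=g; d(3)→5·3+6≡21=v; e(4)→5·4+6≡0=a (all mod 26).

dgngva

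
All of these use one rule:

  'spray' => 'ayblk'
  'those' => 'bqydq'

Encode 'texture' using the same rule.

bnheges

Letter i (0-indexed) is shifted by i+8, so successive shifts are 8, 9, 10, ….
On texture: t+8=b, e+9=n, x+10=h, t+11=e, u+12=g, r+13=e, e+14=s.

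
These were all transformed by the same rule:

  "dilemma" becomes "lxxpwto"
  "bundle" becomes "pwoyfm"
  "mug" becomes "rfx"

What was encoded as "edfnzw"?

locust

Two steps: reverse the string, then apply a Caesar shift of +11.
Reversing it on edfnzw: shift back: e−11=t, d−11=s, f−11=u, n−11=c, z−11=o, w−11=l → tsucol; then reverse → locust.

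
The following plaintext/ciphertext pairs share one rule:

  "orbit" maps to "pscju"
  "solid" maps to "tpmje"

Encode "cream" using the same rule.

dsfbn

It's a constant shift of +1 (ROT1).
For cream: c+1=d, r+1=s, e+1=f, a+1=b, m+1=n.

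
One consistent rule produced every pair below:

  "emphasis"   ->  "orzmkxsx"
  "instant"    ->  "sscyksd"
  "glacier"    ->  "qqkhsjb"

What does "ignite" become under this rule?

A repeating key of period 2 is used — shifts +10, +5 over and over.
On ignite: i+10=s, g+5=l, n+10=x, i+5=n, t+10=d, e+5=j.

slxndj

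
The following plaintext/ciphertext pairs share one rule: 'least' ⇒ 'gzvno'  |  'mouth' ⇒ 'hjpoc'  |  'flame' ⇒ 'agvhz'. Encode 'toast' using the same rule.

Compare letters: l→g is +21, e→z is +21, a→v is +21 — a constant shift. Every letter moves 21 places later in the alphabet, wrapping around z→a.
On toast: t+21=o, o+21=j, a+21=v, s+21=n, t+21=o.

ojvno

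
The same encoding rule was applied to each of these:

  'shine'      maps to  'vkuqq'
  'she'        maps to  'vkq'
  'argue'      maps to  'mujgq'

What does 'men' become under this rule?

pqq

Two shifts are in play — +12 for a/e/i/o/u, +3 for every other letter.
For men: m(cons)+3=p, e(vowel)+12=q, n(cons)+3=q.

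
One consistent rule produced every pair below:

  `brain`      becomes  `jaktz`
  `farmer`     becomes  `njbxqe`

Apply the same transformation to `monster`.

In brain: b→j is +8, r→a is +9, a→k is +10, i→t is +11 — the shift increases by 1 each position. Each letter shifts forward by (position + 8), i.e. 8, 9, 10, … — the shift grows by one for each successive letter.
On monster: m+8=u, o+9=x, n+10=x, s+11=d, t+12=f, e+13=r, r+14=f.

uxxdfrf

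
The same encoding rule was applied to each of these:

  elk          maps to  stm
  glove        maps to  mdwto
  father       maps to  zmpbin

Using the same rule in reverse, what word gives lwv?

The output letters match the input read backwards, each shifted +8: elk reversed is kle. The word is reversed, then every letter is shifted forward by 8.
Decoding lwv: shift back: l−8=d, w−8=o, v−8=n → don; then reverse → nod.

nod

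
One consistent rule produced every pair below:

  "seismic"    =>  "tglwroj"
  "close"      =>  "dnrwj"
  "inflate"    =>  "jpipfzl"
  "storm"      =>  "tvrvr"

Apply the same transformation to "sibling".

Letter i (0-indexed) is shifted by i+1, so successive shifts are 1, 2, 3, ….
For sibling: s+1=t, i+2=k, b+3=e, l+4=p, i+5=n, n+6=t, g+7=n.

tkepntn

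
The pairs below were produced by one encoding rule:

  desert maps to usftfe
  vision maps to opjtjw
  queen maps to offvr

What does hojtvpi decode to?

housing

Two steps: reverse the string, then apply a Caesar shift of +1.
Undoing it on hojtvpi: shift back: h−1=g, o−1=n, j−1=i, t−1=s, v−1=u, p−1=o, i−1=h → gnisuoh; then reverse → housing.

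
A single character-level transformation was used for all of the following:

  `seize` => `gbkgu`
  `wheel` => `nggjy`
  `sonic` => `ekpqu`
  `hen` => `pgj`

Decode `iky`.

The output letters match the input read backwards, each shifted +2: seize reversed is ezies. The word is reversed, then every letter is shifted forward by 2.
Reversing it on iky: shift back: i−2=g, k−2=i, y−2=w → giw; then reverse → wig.

wig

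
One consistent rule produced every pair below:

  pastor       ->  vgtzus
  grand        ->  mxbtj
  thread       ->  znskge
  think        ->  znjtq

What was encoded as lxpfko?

frozen

The shifts repeat in a cycle of length 3: positions 0,1,… shift by +6, +6, +1, then the pattern repeats.
Reversing it on lxpfko: l−6=f, x−6=r, p−1=o, f−6=z, k−6=e, o−1=n.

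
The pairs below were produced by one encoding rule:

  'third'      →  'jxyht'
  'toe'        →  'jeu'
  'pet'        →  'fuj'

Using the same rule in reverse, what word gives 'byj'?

lit

Compare letters: t→j is +16, h→x is +16, i→y is +16 — a constant shift. It's a constant shift of +16 (ROT16).
Decoding byj: b−16=l, y−16=i, j−16=t.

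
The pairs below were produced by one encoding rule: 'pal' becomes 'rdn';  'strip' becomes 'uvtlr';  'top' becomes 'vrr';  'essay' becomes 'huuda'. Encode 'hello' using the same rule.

jhnnr

Vowels shift forward by 3 and consonants shift forward by 2.
Applying it to hello: h(cons)+2=j, e(vowel)+3=h, l(cons)+2=n, l(cons)+2=n, o(vowel)+3=r.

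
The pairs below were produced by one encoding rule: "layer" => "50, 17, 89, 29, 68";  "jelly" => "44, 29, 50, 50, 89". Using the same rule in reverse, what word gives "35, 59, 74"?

got

l(#12)→50 and a(#1)→17: differences scale by 3, so n = 3·pos + 14. With a=1..z=26, the number is 3·pos + 14.
Reversing it on 35, 59, 74: 35→(35−14)÷3=7=g, 59→(59−14)÷3=15=o, 74→(74−14)÷3=20=t.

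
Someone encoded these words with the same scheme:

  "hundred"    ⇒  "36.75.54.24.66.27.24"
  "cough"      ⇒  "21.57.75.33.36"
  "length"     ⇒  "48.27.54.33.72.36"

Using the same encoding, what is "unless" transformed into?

75.54.48.27.69.69

The formula is n = 3×(alphabet index, a=1) + 12.
Applying it to unless: u=21→75, n=14→54, l=12→48, e=5→27, s=19→69, s=19→69.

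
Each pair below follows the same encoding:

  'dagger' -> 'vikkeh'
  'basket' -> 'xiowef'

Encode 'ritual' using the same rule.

The output letters match the input read backwards, each shifted +4: dagger reversed is reggad. The word is reversed, then every letter is shifted forward by 4.
Applying it to ritual: reverse → lautir; then shift: l+4=p, a+4=e, u+4=y, t+4=x, i+4=m, r+4=v.

peyxmv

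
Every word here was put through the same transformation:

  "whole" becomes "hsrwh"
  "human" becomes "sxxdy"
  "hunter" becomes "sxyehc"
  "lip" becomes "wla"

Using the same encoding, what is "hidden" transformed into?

The shift depends on letter class: consonant w→h is +11, but vowel o→r is +3. The rule splits by letter class: vowels +3, consonants +11.
Applying it to hidden: h(cons)+11=s, i(vowel)+3=l, d(cons)+11=o, d(cons)+11=o, e(vowel)+3=h, n(cons)+11=y.

sloohy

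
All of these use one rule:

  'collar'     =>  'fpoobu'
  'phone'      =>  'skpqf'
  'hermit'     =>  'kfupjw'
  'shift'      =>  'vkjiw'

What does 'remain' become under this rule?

The shift depends on letter class: consonant c→f is +3, but vowel o→p is +1. The rule splits by letter class: vowels +1, consonants +3.
Applying it to remain: r(cons)+3=u, e(vowel)+1=f, m(cons)+3=p, a(vowel)+1=b, i(vowel)+1=j, n(cons)+3=q.

ufpbjq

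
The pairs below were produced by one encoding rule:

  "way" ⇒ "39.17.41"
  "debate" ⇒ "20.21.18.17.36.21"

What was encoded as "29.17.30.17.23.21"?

w is letter #23 and maps to 39: an offset of 16. Each letter is replaced by its alphabet position (a=1..z=26) + 16.
Reversing it on 29.17.30.17.23.21: 29→(29−16)÷1=13=m, 17→(17−16)÷1=1=a, 30→(30−16)÷1=14=n, 17→(17−16)÷1=1=a, 23→(23−16)÷1=7=g, 21→(21−16)÷1=5=e.

manage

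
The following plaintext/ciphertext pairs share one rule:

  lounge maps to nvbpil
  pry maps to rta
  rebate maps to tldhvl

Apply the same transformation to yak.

The shift depends on letter class: consonant l→n is +2, but vowel o→v is +7. The rule splits by letter class: vowels +7, consonants +2.
For yak: y(cons)+2=a, a(vowel)+7=h, k(cons)+2=m.

ahm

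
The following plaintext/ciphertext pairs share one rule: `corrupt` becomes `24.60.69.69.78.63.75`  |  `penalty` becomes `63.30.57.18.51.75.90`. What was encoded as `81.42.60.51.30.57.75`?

c(#3)→24 and o(#15)→60: differences scale by 3, so n = 3·pos + 15. With a=1..z=26, the number is 3·pos + 15.
Reversing it on 81.42.60.51.30.57.75: 81→(81−15)÷3=22=v, 42→(42−15)÷3=9=i, 60→(60−15)÷3=15=o, 51→(51−15)÷3=12=l, 30→(30−15)÷3=5=e, 57→(57−15)÷3=14=n, 75→(75−15)÷3=20=t.

violent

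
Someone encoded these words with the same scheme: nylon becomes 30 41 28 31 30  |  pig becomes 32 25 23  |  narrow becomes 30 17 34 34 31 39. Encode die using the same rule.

n is letter #14 and maps to 30: an offset of 16. The number is (letter's place in the alphabet, a=1) + 16.
On die: d=4→20, i=9→25, e=5→21.

20 25 21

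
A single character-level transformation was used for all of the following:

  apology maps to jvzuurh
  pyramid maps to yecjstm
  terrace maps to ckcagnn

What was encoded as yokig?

Shifts by position in apology: pos 0: a→j (+9), pos 1: p→v (+6), pos 2: o→z (+11), pos 3: l→u (+9), pos 4: o→u (+6), pos 5: g→r (+11) — repeating every 3. It's a Vigenère-style cipher with numeric key [9,6,11]: position i shifts by key[i mod 3].
Reversing it on yokig: y−9=p, o−6=i, k−11=z, i−9=z, g−6=a.

pizza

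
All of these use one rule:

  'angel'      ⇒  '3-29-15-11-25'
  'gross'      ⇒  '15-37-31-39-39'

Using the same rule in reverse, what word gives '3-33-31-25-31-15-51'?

apology

With a=1..z=26, the number is 2·pos + 1.
Undoing it on 3-33-31-25-31-15-51: 3→(3−1)÷2=1=a, 33→(33−1)÷2=16=p, 31→(31−1)÷2=15=o, 25→(25−1)÷2=12=l, 31→(31−1)÷2=15=o, 15→(15−1)÷2=7=g, 51→(51−1)÷2=25=y.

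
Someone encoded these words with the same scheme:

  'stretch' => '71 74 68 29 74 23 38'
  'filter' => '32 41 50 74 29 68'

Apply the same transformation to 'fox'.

32 59 86

Each letter becomes 3×(its alphabet position, a=1..z=26) + 14.
For fox: f=6→32, o=15→59, x=24→86.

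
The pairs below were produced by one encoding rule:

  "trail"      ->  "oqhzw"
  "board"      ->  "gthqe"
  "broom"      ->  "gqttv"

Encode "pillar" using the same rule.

t(19)→o(14) and r(17)→q(16) fit y≡25x+7 (mod 26); the inverse of 25 mod 26 is 25. This is an affine cipher: with a=0,…,z=25, each position x becomes (25x+7) mod 26.
On pillar: p(15)→25·15+7≡18=s; i(8)→25·8+7≡25=z; l(11)→25·11+7≡22=w; l(11)→25·11+7≡22=w; a(0)→25·0+7≡7=h; r(17)→25·17+7≡16=q (all mod 26).

szwwhq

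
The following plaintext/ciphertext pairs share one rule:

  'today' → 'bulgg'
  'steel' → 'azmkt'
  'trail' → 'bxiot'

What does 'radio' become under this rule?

zglow

Shifts by position in today: pos 0: t→b (+8), pos 1: o→u (+6), pos 2: d→l (+8), pos 3: a→g (+6) — repeating every 2. A repeating key of period 2 is used — shifts +8, +6 over and over.
Applying it to radio: r+8=z, a+6=g, d+8=l, i+6=o, o+8=w.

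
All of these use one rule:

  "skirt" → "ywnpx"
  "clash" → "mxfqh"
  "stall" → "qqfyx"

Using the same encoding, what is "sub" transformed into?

Read the word backwards and shift each letter +5.
On sub: reverse → bus; then shift: b+5=g, u+5=z, s+5=x.

gzx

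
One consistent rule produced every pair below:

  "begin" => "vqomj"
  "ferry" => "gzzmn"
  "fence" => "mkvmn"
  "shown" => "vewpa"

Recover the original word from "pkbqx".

pitch

The output letters match the input read backwards, each shifted +8: begin reversed is nigeb. Two steps: reverse the string, then apply a Caesar shift of +8.
Decoding pkbqx: shift back: p−8=h, k−8=c, b−8=t, q−8=i, x−8=p → hctip; then reverse → pitch.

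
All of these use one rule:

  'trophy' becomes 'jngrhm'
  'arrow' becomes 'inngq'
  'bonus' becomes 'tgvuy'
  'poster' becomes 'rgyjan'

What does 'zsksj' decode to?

This is an affine cipher: with a=0,…,z=25, each position x becomes (11x+8) mod 26.
Undoing it on zsksj: z(25)→19·(25−8)≡11=l; s(18)→19·(18−8)≡8=i; k(10)→19·(10−8)≡12=m; s(18)→19·(18−8)≡8=i; j(9)→19·(9−8)≡19=t (all mod 26).

limit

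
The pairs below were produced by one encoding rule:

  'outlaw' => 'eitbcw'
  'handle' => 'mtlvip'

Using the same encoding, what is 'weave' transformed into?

mdime

The output letters match the input read backwards, each shifted +8: outlaw reversed is waltuo. Read the word backwards and shift each letter +8.
For weave: reverse → evaew; then shift: e+8=m, v+8=d, a+8=i, e+8=m, w+8=e.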